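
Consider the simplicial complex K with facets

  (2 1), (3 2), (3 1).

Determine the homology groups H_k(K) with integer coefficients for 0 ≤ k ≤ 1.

K has 3 vertices, 3 edges.
rank ∂_0 = 0, rank ∂_1 = 2 ⇒ b_0 = 3 − 0 − 2 = 1; all invariant factors of ∂_1 are 1 so no torsion. So H_0 ≅ Z.
rank ∂_1 = 2, rank ∂_2 = 0 ⇒ b_1 = 3 − 2 − 0 = 1. So H_1 ≅ Z.

H_0 ≅ Z,  H_1 ≅ Z.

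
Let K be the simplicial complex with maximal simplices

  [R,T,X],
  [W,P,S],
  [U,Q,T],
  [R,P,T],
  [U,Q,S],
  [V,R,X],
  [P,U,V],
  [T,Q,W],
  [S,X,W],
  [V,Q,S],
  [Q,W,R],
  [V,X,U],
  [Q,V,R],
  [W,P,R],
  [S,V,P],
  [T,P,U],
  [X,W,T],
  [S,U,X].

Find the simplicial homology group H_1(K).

Fix the vertex order P < Q < R < S < T < U < V < W < X and write every simplex with vertices in increasing order. Then dim K = 2 and the simplices of K are:

  0-simplices (9): P, Q, R, S, T, U, V, W, X
  1-simplices (27): PR, PS, PT, PU, PV, PW, QR, QS, QT, QU, QV, QW, RT, RV, RW, RX, SU, SV, SW, SX, TU, TW, TX, UV, UX, VX, WX
  2-simplices (18): PRT, PRW, PSV, PSW, PTU, PUV, QRV, QRW, QSU, QSV, QTU, QTW, RTX, RVX, SUX, SWX, TWX, UVX

giving chain groups C_0 ≅ Z^9, C_1 ≅ Z^27, C_2 ≅ Z^18.

∂_1: C_1 → C_0 sends each edge [p,q] (with p < q) to q − p.
The 9×27 boundary matrix has rank 8 and Smith normal form diag(1,1,1,1,1,1,1,1).

The boundary map ∂_2: C_2 → C_1 maps a triangle to the signed sum of its edges. For instance
  ∂QTW = TW − QW + QT,
  ∂RVX = VX − RX + RV.
This gives a 27×18 integer matrix of rank 18; reducing to Smith normal form yields diagonal entries (1,1,1,1,1,1,1,1,1,1,1,1,1,1,1,1,1,2).

From H_k ≅ ker(∂_k) / im(∂_{k+1}) we obtain:

  H_1: rank ker ∂_1 − rank ∂_2 = (27 − 8) − 18 = 1, and ∂_2 has invariant factor 2 > 1, so H_1 ≅ Z ⊕ Z_2.

H_1 ≅ Z ⊕ Z_2.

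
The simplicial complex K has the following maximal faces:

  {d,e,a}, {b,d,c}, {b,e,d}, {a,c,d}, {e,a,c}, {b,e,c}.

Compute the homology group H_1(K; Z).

H_1 ≅ 0.

Fix the vertex order a < b < c < d < e and write every simplex with vertices in increasing order. Then dim K = 2 and the simplices of K are:

  0-simplices (5): a, b, c, d, e
  1-simplices (9): ac, ad, ae, bc, bd, be, cd, ce, de
  2-simplices (6): acd, ace, ade, bcd, bce, bde

giving chain groups C_0 ≅ Z^5, C_1 ≅ Z^9, C_2 ≅ Z^6.

Boundary ∂_1: C_1 → C_0 sends each edge [p,q] (with p < q) to q − p. For instance
  ∂cd = d − c.
This gives a 5×9 integer matrix of rank 4; reducing to Smith normal form yields diagonal entries (1,1,1,1).

Boundary ∂_2: C_2 → C_1 maps a triangle to the signed sum of its edges. For instance
  ∂bce = ce − be + bc,
  ∂ade = de − ae + ad.
The resulting 9×6 matrix has rank 5, and its Smith normal form has invariant factors (1,1,1,1,1).

Reading off H_k = ker ∂_k / im ∂_{k+1}:

  H_1: rank ker ∂_1 − rank ∂_2 = (9 − 4) − 5 = 0, and the invariant factors of ∂_2 are all 1, so H_1 ≅ 0.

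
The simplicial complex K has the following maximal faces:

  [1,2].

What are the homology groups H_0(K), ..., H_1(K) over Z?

Fix the vertex order 1 < 2 and write every simplex with vertices in increasing order. Then dim K = 1 and the simplices of K are:

  0-simplices (2): [1], [2]
  1-simplices (1): [1,2]

Hence C_0 ≅ Z^2, C_1 ≅ Z^1.

∂_1: C_1 → C_0 is given by ∂[p,q] = [q] − [p].
The 2×1 boundary matrix has rank 1 and Smith normal form diag(1).

From H_k ≅ ker(∂_k) / im(∂_{k+1}) we obtain:

  H_0: rank C_0 − rank ∂_1 = 2 − 1 = 1, and the invariant factors of ∂_1 are all 1, so H_0 ≅ Z.
  H_1: rank ker ∂_1 − rank ∂_2 = (1 − 1) − 0 = 0, and there is no ∂_2, so H_1 ≅ 0.

H_0 = Z,  H_1 = 0.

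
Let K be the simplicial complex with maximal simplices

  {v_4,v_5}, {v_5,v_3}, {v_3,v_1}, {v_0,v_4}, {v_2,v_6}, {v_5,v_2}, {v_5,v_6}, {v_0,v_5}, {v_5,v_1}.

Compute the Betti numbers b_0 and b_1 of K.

Fix the vertex order v_0 < v_1 < v_2 < v_3 < v_4 < v_5 < v_6 and write every simplex with vertices in increasing order. Then dim K = 1 and the simplices of K are:

  0-simplices (7): [v_0], [v_1], [v_2], [v_3], [v_4], [v_5], [v_6]
  1-simplices (9): [v_0,v_4], [v_0,v_5], [v_1,v_3], [v_1,v_5], [v_2,v_5], [v_2,v_6], [v_3,v_5], [v_4,v_5], [v_5,v_6]

so the chain groups are C_0 ≅ Z^7, C_1 ≅ Z^9.

Boundary ∂_1: C_1 → C_0 is given by ∂[p,q] = [q] − [p]. For instance
  ∂[v_0,v_5] = [v_5] − [v_0].
As a 7×9 matrix over Z this has rank 6, with invariant factors (1,1,1,1,1,1).

From H_k ≅ ker(∂_k) / im(∂_{k+1}) we obtain:

  H_0: rank C_0 − rank ∂_1 = 7 − 6 = 1, and the invariant factors of ∂_1 are all 1, so H_0 = Z.
  H_1: rank ker ∂_1 − rank ∂_2 = (9 − 6) − 0 = 3, and there is no ∂_2, so H_1 = Z^3.

(K is a triangulation of a wedge of 3 circles.)

Hence the Betti numbers are b_0 = 1, b_1 = 3.

b_0 = 1, b_1 = 3.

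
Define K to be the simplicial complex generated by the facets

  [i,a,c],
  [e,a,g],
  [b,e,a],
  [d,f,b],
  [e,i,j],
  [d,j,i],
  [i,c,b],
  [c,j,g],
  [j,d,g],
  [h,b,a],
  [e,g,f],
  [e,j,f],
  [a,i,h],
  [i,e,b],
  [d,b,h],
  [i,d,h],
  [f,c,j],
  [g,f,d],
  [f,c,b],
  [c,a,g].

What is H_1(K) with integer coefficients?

Fix the vertex order a < b < c < d < e < f < g < h < i < j and write every simplex with vertices in increasing order. Then dim K = 2 and the simplices of K are:

  0-simplices (10): a, b, c, d, e, f, g, h, i, j
  1-simplices (30): ab, ac, ae, ag, ah, ai, bc, bd, be, bf, bh, bi, cf, cg, ci, cj, df, dg, dh, di, dj, ef, eg, ei, ej, fg, fj, gj, hi, ij
  2-simplices (20): abe, abh, acg, aci, aeg, ahi, bcf, bci, bdf, bdh, bei, cfj, cgj, dfg, dgj, dhi, dij, efg, efj, eij

so the chain groups are C_0 ≅ Z^10, C_1 ≅ Z^30, C_2 ≅ Z^20.

Boundary ∂_1: C_1 → C_0 is given by ∂[p,q] = [q] − [p].
The resulting 10×30 matrix has rank 9, and its Smith normal form has invariant factors (1,1,1,1,1,1,1,1,1).

The boundary map ∂_2: C_2 → C_1 acts by ∂[p,q,r] = [q,r] − [p,r] + [p,q]. For instance
  ∂efg = fg − eg + ef,
  ∂eij = ij − ej + ei.
The resulting 30×20 matrix has rank 20, and its Smith normal form has invariant factors (1,1,1,1,1,1,1,1,1,1,1,1,1,1,1,1,1,1,1,2).

Computing H_k = (kernel of ∂_k) / (image of ∂_{k+1}):

  H_1: rank ker ∂_1 − rank ∂_2 = (30 − 9) − 20 = 1, and ∂_2 has invariant factor 2 > 1, so H_1 ≅ Z ⊕ Z/2.

H_1 = Z ⊕ Z/2.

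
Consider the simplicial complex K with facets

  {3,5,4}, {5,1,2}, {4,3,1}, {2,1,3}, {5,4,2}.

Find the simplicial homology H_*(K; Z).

H_0 = Z,  H_1 = Z,  H_2 = 0.

Take the total order 1 < 2 < 3 < 4 < 5 on the vertex set. Then K (dimension 2) consists of the simplices:

  0-simplices (5): [1], [2], [3], [4], [5]
  1-simplices (10): [1,2], [1,3], [1,4], [1,5], [2,3], [2,4], [2,5], [3,4], [3,5], [4,5]
  2-simplices (5): [1,2,3], [1,2,5], [1,3,4], [2,4,5], [3,4,5]

so the chain groups are C_0 ≅ Z^5, C_1 ≅ Z^10, C_2 ≅ Z^5.

The boundary map ∂_1: C_1 → C_0 is given by ∂[p,q] = [q] − [p]. For instance
  ∂[2,4] = [4] − [2].
The 5×10 boundary matrix has rank 4 and Smith normal form diag(1,1,1,1).

Boundary ∂_2: C_2 → C_1 acts by ∂[p,q,r] = [q,r] − [p,r] + [p,q]. For instance
  ∂[2,4,5] = [4,5] − [2,5] + [2,4],
  ∂[1,2,3] = [2,3] − [1,3] + [1,2].
The 10×5 boundary matrix has rank 5 and Smith normal form diag(1,1,1,1,1).

Reading off H_k = ker ∂_k / im ∂_{k+1}:

  H_0: rank C_0 − rank ∂_1 = 5 − 4 = 1, and the invariant factors of ∂_1 are all 1, so H_0 = Z.
  H_1: rank ker ∂_1 − rank ∂_2 = (10 − 4) − 5 = 1, and the invariant factors of ∂_2 are all 1, so H_1 = Z.
  H_2: rank ker ∂_2 − rank ∂_3 = (5 − 5) − 0 = 0, and there is no ∂_3, so H_2 = 0.

(K is a triangulation of the Möbius band.)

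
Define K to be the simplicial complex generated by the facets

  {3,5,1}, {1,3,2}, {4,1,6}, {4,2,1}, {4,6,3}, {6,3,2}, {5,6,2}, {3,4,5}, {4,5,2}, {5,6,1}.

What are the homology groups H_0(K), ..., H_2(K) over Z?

We work with the vertex ordering 1 < 2 < 3 < 4 < 5 < 6. The simplices of K, each written with vertices in increasing order, are:

  0-simplices (6): [1], [2], [3], [4], [5], [6]
  1-simplices (15): [1,2], [1,3], [1,4], [1,5], [1,6], [2,3], [2,4], [2,5], [2,6], [3,4], [3,5], [3,6], [4,5], [4,6], [5,6]
  2-simplices (10): [1,2,3], [1,2,4], [1,3,5], [1,4,6], [1,5,6], [2,3,6], [2,4,5], [2,5,6], [3,4,5], [3,4,6]

giving chain groups C_0 ≅ Z^6, C_1 ≅ Z^15, C_2 ≅ Z^10.

The boundary map ∂_1: C_1 → C_0 sends each edge [p,q] (with p < q) to q − p. For instance
  ∂[5,6] = [6] − [5].
The resulting 6×15 matrix has rank 5, and its Smith normal form has invariant factors (1,1,1,1,1).

The boundary map ∂_2: C_2 → C_1 sends each 2-simplex [p,q,r] to [q,r] − [p,r] + [p,q]. For instance
  ∂[1,3,5] = [3,5] − [1,5] + [1,3],
  ∂[1,5,6] = [5,6] − [1,6] + [1,5].
As a 15×10 matrix over Z this has rank 10, with invariant factors (1,1,1,1,1,1,1,1,1,2).

From H_k ≅ ker(∂_k) / im(∂_{k+1}) we obtain:

  H_0: rank C_0 − rank ∂_1 = 6 − 5 = 1, and the invariant factors of ∂_1 are all 1, so H_0 = Z.
  H_1: rank ker ∂_1 − rank ∂_2 = (15 − 5) − 10 = 0, and ∂_2 has invariant factor 2 > 1, so H_1 = Z/2.
  H_2: rank ker ∂_2 − rank ∂_3 = (10 − 10) − 0 = 0, and there is no ∂_3, so H_2 = 0.

(K is a triangulation of the real projective plane RP^2.)

H_0 ≅ Z,  H_1 ≅ Z/2,  H_2 = 0.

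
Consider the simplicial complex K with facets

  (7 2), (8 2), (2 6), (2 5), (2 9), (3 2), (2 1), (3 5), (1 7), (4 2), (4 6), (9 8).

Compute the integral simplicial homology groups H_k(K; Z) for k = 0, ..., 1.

We work with the vertex ordering 1 < 2 < 3 < 4 < 5 < 6 < 7 < 8 < 9. The simplices of K, each written with vertices in increasing order, are:

  0-simplices (9): [1], [2], [3], [4], [5], [6], [7], [8], [9]
  1-simplices (12): [1,2], [1,7], [2,3], [2,4], [2,5], [2,6], [2,7], [2,8], [2,9], [3,5], [4,6], [8,9]

so the chain groups are C_0 ≅ Z^9, C_1 ≅ Z^12.

∂_1: C_1 → C_0 is given by ∂[p,q] = [q] − [p]. For instance
  ∂[3,5] = [5] − [3].
As a 9×12 matrix over Z this has rank 8, with invariant factors (1,1,1,1,1,1,1,1).

Computing H_k = (kernel of ∂_k) / (image of ∂_{k+1}):

  H_0: rank C_0 − rank ∂_1 = 9 − 8 = 1, and the invariant factors of ∂_1 are all 1, so H_0 = Z.
  H_1: rank ker ∂_1 − rank ∂_2 = (12 − 8) − 0 = 4, and there is no ∂_2, so H_1 = Z^4.

(K is a triangulation of a wedge of 4 circles.)

H_0 = Z,  H_1 = Z^4.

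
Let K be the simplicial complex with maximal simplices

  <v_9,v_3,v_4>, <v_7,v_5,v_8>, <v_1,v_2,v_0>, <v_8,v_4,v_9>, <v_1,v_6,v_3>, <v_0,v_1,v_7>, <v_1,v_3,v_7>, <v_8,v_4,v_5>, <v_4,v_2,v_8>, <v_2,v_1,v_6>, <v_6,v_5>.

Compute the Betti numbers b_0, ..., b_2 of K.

Order the vertices as v_0 < v_1 < v_2 < v_3 < v_4 < v_5 < v_6 < v_7 < v_8 < v_9. Listing each simplex with vertices in this order, K has dimension 2 with simplices:

  0-simplices (10): [v_0], [v_1], [v_2], [v_3], [v_4], [v_5], [v_6], [v_7], [v_8], [v_9]
  1-simplices (22): (22 of them)
  2-simplices (10): [v_0,v_1,v_2], [v_0,v_1,v_7], [v_1,v_2,v_6], [v_1,v_3,v_6], [v_1,v_3,v_7], [v_2,v_4,v_8], [v_3,v_4,v_9], [v_4,v_5,v_8], [v_4,v_8,v_9], [v_5,v_7,v_8]

giving chain groups C_0 ≅ Z^10, C_1 ≅ Z^22, C_2 ≅ Z^10.

The boundary map ∂_1: C_1 → C_0 sends each edge [p,q] (with p < q) to q − p. For instance
  ∂[v_7,v_8] = [v_8] − [v_7].
The resulting 10×22 matrix has rank 9, and its Smith normal form has invariant factors (1,1,1,1,1,1,1,1,1).

∂_2: C_2 → C_1 acts by ∂[p,q,r] = [q,r] − [p,r] + [p,q]. For instance
  ∂[v_0,v_1,v_7] = [v_1,v_7] − [v_0,v_7] + [v_0,v_1],
  ∂[v_1,v_2,v_6] = [v_2,v_6] − [v_1,v_6] + [v_1,v_2].
As a 22×10 matrix over Z this has rank 10, with invariant factors (1,1,1,1,1,1,1,1,1,1).

Reading off H_k = ker ∂_k / im ∂_{k+1}:

  H_0: rank C_0 − rank ∂_1 = 10 − 9 = 1, and the invariant factors of ∂_1 are all 1, so H_0 = Z.
  H_1: rank ker ∂_1 − rank ∂_2 = (22 − 9) − 10 = 3, and the invariant factors of ∂_2 are all 1, so H_1 = Z^3.
  H_2: rank ker ∂_2 − rank ∂_3 = (10 − 10) − 0 = 0, and there is no ∂_3, so H_2 = 0.

As a check, the Euler characteristic is 10 − 22 + 10 = -2, which agrees with 1 − 3 + 0 = -2.

Hence the Betti numbers are b_0 = 1, b_1 = 3, b_2 = 0.

b_0 = 1, b_1 = 3, b_2 = 0.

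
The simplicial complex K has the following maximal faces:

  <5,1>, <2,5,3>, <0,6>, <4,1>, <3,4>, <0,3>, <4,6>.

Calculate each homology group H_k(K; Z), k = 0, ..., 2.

H_0 ≅ Z,  H_1 ≅ Z^2,  H_2 = 0.

Fix the vertex order 0 < 1 < 2 < 3 < 4 < 5 < 6 and write every simplex with vertices in increasing order. Then dim K = 2 and the simplices of K are:

  0-simplices (7): [0], [1], [2], [3], [4], [5], [6]
  1-simplices (9): [0,3], [0,6], [1,4], [1,5], [2,3], [2,5], [3,4], [3,5], [4,6]
  2-simplices (1): [2,3,5]

Hence C_0 ≅ Z^7, C_1 ≅ Z^9, C_2 ≅ Z^1.

Boundary ∂_1: C_1 → C_0 sends each edge [p,q] (with p < q) to q − p. For instance
  ∂[2,5] = [5] − [2].
The 7×9 boundary matrix has rank 6 and Smith normal form diag(1,1,1,1,1,1).

Boundary ∂_2: C_2 → C_1 maps a triangle to the signed sum of its edges. For instance
  ∂[2,3,5] = [3,5] − [2,5] + [2,3].
The 9×1 boundary matrix has rank 1 and Smith normal form diag(1).

Reading off H_k = ker ∂_k / im ∂_{k+1}:

  H_0: rank C_0 − rank ∂_1 = 7 − 6 = 1, and the invariant factors of ∂_1 are all 1, so H_0 = Z.
  H_1: rank ker ∂_1 − rank ∂_2 = (9 − 6) − 1 = 2, and the invariant factors of ∂_2 are all 1, so H_1 = Z^2.
  H_2: rank ker ∂_2 − rank ∂_3 = (1 − 1) − 0 = 0, and there is no ∂_3, so H_2 = 0.

As a check, the Euler characteristic is 7 − 9 + 1 = -1, which agrees with 1 − 2 + 0 = -1.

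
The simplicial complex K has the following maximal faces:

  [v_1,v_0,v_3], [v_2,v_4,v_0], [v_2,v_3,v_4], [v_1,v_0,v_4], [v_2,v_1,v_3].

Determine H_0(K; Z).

Take the total order v_0 < v_1 < v_2 < v_3 < v_4 on the vertex set. Then K (dimension 2) consists of the simplices:

  0-simplices (5): [v_0], [v_1], [v_2], [v_3], [v_4]
  1-simplices (10): [v_0,v_1], [v_0,v_2], [v_0,v_3], [v_0,v_4], [v_1,v_2], [v_1,v_3], [v_1,v_4], [v_2,v_3], [v_2,v_4], [v_3,v_4]
  2-simplices (5): [v_0,v_1,v_3], [v_0,v_1,v_4], [v_0,v_2,v_4], [v_1,v_2,v_3], [v_2,v_3,v_4]

giving chain groups C_0 ≅ Z^5, C_1 ≅ Z^10, C_2 ≅ Z^5.

The boundary map ∂_1: C_1 → C_0 is given by ∂[p,q] = [q] − [p].
As a 5×10 matrix over Z this has rank 4, with invariant factors (1,1,1,1).

Boundary ∂_2: C_2 → C_1 acts by ∂[p,q,r] = [q,r] − [p,r] + [p,q]. For instance
  ∂[v_0,v_1,v_4] = [v_1,v_4] − [v_0,v_4] + [v_0,v_1],
  ∂[v_1,v_2,v_3] = [v_2,v_3] − [v_1,v_3] + [v_1,v_2].
This gives a 10×5 integer matrix of rank 5; reducing to Smith normal form yields diagonal entries (1,1,1,1,1).

Now H_k = ker ∂_k / im ∂_{k+1}, so:

  H_0: rank C_0 − rank ∂_1 = 5 − 4 = 1, and the invariant factors of ∂_1 are all 1, so H_0 = Z.

(K is a triangulation of the Möbius band.)

H_0 = Z.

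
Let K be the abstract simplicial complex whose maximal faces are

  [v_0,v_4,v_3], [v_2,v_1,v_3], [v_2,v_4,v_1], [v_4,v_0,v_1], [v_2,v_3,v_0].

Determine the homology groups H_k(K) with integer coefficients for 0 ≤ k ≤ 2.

Order the vertices as v_0 < v_1 < v_2 < v_3 < v_4. Listing each simplex with vertices in this order, K has dimension 2 with simplices:

  0-simplices (5): [v_0], [v_1], [v_2], [v_3], [v_4]
  1-simplices (10): [v_0,v_1], [v_0,v_2], [v_0,v_3], [v_0,v_4], [v_1,v_2], [v_1,v_3], [v_1,v_4], [v_2,v_3], [v_2,v_4], [v_3,v_4]
  2-simplices (5): [v_0,v_1,v_4], [v_0,v_2,v_3], [v_0,v_3,v_4], [v_1,v_2,v_3], [v_1,v_2,v_4]

giving chain groups C_0 ≅ Z^5, C_1 ≅ Z^10, C_2 ≅ Z^5.

Boundary ∂_1: C_1 → C_0 maps an edge to its endpoints' difference, ∂[p,q] = q − p.
This gives a 5×10 integer matrix of rank 4; reducing to Smith normal form yields diagonal entries (1,1,1,1).

∂_2: C_2 → C_1 sends each 2-simplex [p,q,r] to [q,r] − [p,r] + [p,q]. For instance
  ∂[v_1,v_2,v_3] = [v_2,v_3] − [v_1,v_3] + [v_1,v_2],
  ∂[v_0,v_1,v_4] = [v_1,v_4] − [v_0,v_4] + [v_0,v_1].
As a 10×5 matrix over Z this has rank 5, with invariant factors (1,1,1,1,1).

Now H_k = ker ∂_k / im ∂_{k+1}, so:

  H_0: rank C_0 − rank ∂_1 = 5 − 4 = 1, and the invariant factors of ∂_1 are all 1, so H_0 = Z.
  H_1: rank ker ∂_1 − rank ∂_2 = (10 − 4) − 5 = 1, and the invariant factors of ∂_2 are all 1, so H_1 = Z.
  H_2: rank ker ∂_2 − rank ∂_3 = (5 − 5) − 0 = 0, and there is no ∂_3, so H_2 = 0.

(K is a triangulation of the Möbius band.)

H_0 ≅ Z,  H_1 ≅ Z,  H_2 = 0.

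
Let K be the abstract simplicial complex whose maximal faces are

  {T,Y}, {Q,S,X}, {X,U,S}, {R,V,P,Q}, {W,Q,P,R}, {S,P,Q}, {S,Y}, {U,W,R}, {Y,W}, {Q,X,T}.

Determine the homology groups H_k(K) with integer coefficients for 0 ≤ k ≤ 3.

H_0 = Z,  H_1 = Z^3,  H_2 = 0,  H_3 = 0.

Take the total order P < Q < R < S < T < U < V < W < X < Y on the vertex set. Then K (dimension 3) consists of the simplices:

  0-simplices (10): P, Q, R, S, T, U, V, W, X, Y
  1-simplices (22): PQ, PR, PS, PV, PW, QR, QS, QT, QV, QW, QX, RU, RV, RW, SU, SX, SY, TX, TY, UW, UX, WY
  2-simplices (12): PQR, PQS, PQV, PQW, PRV, PRW, QRV, QRW, QSX, QTX, RUW, SUX
  3-simplices (2): PQRV, PQRW

Hence C_0 ≅ Z^10, C_1 ≅ Z^22, C_2 ≅ Z^12, C_3 ≅ Z^2.

Boundary ∂_1: C_1 → C_0 maps an edge to its endpoints' difference, ∂[p,q] = q − p. For instance
  ∂UX = X − U.
The resulting 10×22 matrix has rank 9, and its Smith normal form has invariant factors (1,1,1,1,1,1,1,1,1).

Boundary ∂_2: C_2 → C_1 sends each 2-simplex [p,q,r] to [q,r] − [p,r] + [p,q]. For instance
  ∂PQS = QS − PS + PQ,
  ∂RUW = UW − RW + RU.
As a 22×12 matrix over Z this has rank 10, with invariant factors (1,1,1,1,1,1,1,1,1,1).

∂_3: C_3 → C_2 sends each 3-simplex σ to the alternating sum Σ_i (−1)^i (σ with its i-th vertex removed). For instance
  ∂PQRW = QRW − PRW + PQW − PQR,
  ∂PQRV = QRV − PRV + PQV − PQR.
The 12×2 boundary matrix has rank 2 and Smith normal form diag(1,1).

From H_k ≅ ker(∂_k) / im(∂_{k+1}) we obtain:

  H_0: rank C_0 − rank ∂_1 = 10 − 9 = 1, and the invariant factors of ∂_1 are all 1, so H_0 = Z.
  H_1: rank ker ∂_1 − rank ∂_2 = (22 − 9) − 10 = 3, and the invariant factors of ∂_2 are all 1, so H_1 = Z^3.
  H_2: rank ker ∂_2 − rank ∂_3 = (12 − 10) − 2 = 0, and the invariant factors of ∂_3 are all 1, so H_2 = 0.
  H_3: rank ker ∂_3 − rank ∂_4 = (2 − 2) − 0 = 0, and there is no ∂_4, so H_3 = 0.

As a check, the Euler characteristic is 10 − 22 + 12 − 2 = -2, which agrees with 1 − 3 + 0 − 0 = -2.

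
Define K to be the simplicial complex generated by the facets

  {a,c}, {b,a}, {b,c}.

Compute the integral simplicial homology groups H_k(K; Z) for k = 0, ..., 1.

Order the vertices as a < b < c. Listing each simplex with vertices in this order, K has dimension 1 with simplices:

  0-simplices (3): a, b, c
  1-simplices (3): ab, ac, bc

so the chain groups are C_0 ≅ Z^3, C_1 ≅ Z^3.

The boundary map ∂_1: C_1 → C_0 maps an edge to its endpoints' difference, ∂[p,q] = q − p. For instance
  ∂bc = c − b.
This gives a 3×3 integer matrix of rank 2; reducing to Smith normal form yields diagonal entries (1,1).

Reading off H_k = ker ∂_k / im ∂_{k+1}:

  H_0: rank C_0 − rank ∂_1 = 3 − 2 = 1, and the invariant factors of ∂_1 are all 1, so H_0 ≅ Z.
  H_1: rank ker ∂_1 − rank ∂_2 = (3 − 2) − 0 = 1, and there is no ∂_2, so H_1 ≅ Z.

H_0 ≅ Z,  H_1 ≅ Z.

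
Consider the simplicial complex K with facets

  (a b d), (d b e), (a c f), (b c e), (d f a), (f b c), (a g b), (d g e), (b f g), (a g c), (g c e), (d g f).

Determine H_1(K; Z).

Order the vertices as a < b < c < d < e < f < g. Listing each simplex with vertices in this order, K has dimension 2 with simplices:

  0-simplices (7): a, b, c, d, e, f, g
  1-simplices (18): ab, ac, ad, af, ag, bc, bd, be, bf, bg, ce, cf, cg, de, df, dg, eg, fg
  2-simplices (12): abd, abg, acf, acg, adf, bce, bcf, bde, bfg, ceg, deg, dfg

so the chain groups are C_0 ≅ Z^7, C_1 ≅ Z^18, C_2 ≅ Z^12.

The boundary map ∂_1: C_1 → C_0 maps an edge to its endpoints' difference, ∂[p,q] = q − p.
As a 7×18 matrix over Z this has rank 6, with invariant factors (1,1,1,1,1,1).

Boundary ∂_2: C_2 → C_1 sends each 2-simplex [p,q,r] to [q,r] − [p,r] + [p,q]. For instance
  ∂abg = bg − ag + ab,
  ∂bde = de − be + bd.
As a 18×12 matrix over Z this has rank 12, with invariant factors (1,1,1,1,1,1,1,1,1,1,1,2).

Computing H_k = (kernel of ∂_k) / (image of ∂_{k+1}):

  H_1: rank ker ∂_1 − rank ∂_2 = (18 − 6) − 12 = 0, and ∂_2 has invariant factor 2 > 1, so H_1 ≅ Z/2Z.

H_1 = Z/2Z.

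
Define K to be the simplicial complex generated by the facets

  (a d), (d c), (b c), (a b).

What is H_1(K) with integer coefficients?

H_1 = Z.

Fix the vertex order a < b < c < d and write every simplex with vertices in increasing order. Then dim K = 1 and the simplices of K are:

  0-simplices (4): a, b, c, d
  1-simplices (4): ab, ad, bc, cd

giving chain groups C_0 ≅ Z^4, C_1 ≅ Z^4.

Boundary ∂_1: C_1 → C_0 is given by ∂[p,q] = [q] − [p]. For instance
  ∂ad = d − a.
As a 4×4 matrix over Z this has rank 3, with invariant factors (1,1,1).

From H_k ≅ ker(∂_k) / im(∂_{k+1}) we obtain:

  H_1: rank ker ∂_1 − rank ∂_2 = (4 − 3) − 0 = 1, and there is no ∂_2, so H_1 = Z.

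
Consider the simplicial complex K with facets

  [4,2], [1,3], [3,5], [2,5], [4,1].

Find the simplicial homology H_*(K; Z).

We work with the vertex ordering 1 < 2 < 3 < 4 < 5. The simplices of K, each written with vertices in increasing order, are:

  0-simplices (5): [1], [2], [3], [4], [5]
  1-simplices (5): [1,3], [1,4], [2,4], [2,5], [3,5]

Hence C_0 ≅ Z^5, C_1 ≅ Z^5.

The boundary map ∂_1: C_1 → C_0 is given by ∂[p,q] = [q] − [p].
The resulting 5×5 matrix has rank 4, and its Smith normal form has invariant factors (1,1,1,1).

Now H_k = ker ∂_k / im ∂_{k+1}, so:

  H_0: rank C_0 − rank ∂_1 = 5 − 4 = 1, and the invariant factors of ∂_1 are all 1, so H_0 = Z.
  H_1: rank ker ∂_1 − rank ∂_2 = (5 − 4) − 0 = 1, and there is no ∂_2, so H_1 = Z.

(K is a triangulation of the circle S^1.)

H_0 = Z,  H_1 = Z.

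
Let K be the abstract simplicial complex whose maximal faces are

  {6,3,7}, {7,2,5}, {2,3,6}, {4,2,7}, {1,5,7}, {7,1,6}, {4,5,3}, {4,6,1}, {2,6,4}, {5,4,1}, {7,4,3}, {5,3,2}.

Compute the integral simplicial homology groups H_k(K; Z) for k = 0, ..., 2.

Fix the vertex order 1 < 2 < 3 < 4 < 5 < 6 < 7 and write every simplex with vertices in increasing order. Then dim K = 2 and the simplices of K are:

  0-simplices (7): [1], [2], [3], [4], [5], [6], [7]
  1-simplices (18): [1,4], [1,5], [1,6], [1,7], [2,3], [2,4], [2,5], [2,6], [2,7], [3,4], [3,5], [3,6], [3,7], [4,5], [4,6], [4,7], [5,7], [6,7]
  2-simplices (12): [1,4,5], [1,4,6], [1,5,7], [1,6,7], [2,3,5], [2,3,6], [2,4,6], [2,4,7], [2,5,7], [3,4,5], [3,4,7], [3,6,7]

giving chain groups C_0 ≅ Z^7, C_1 ≅ Z^18, C_2 ≅ Z^12.

Boundary ∂_1: C_1 → C_0 sends each edge [p,q] (with p < q) to q − p. For instance
  ∂[5,7] = [7] − [5].
The 7×18 boundary matrix has rank 6 and Smith normal form diag(1,1,1,1,1,1).

∂_2: C_2 → C_1 maps a triangle to the signed sum of its edges. For instance
  ∂[2,3,6] = [3,6] − [2,6] + [2,3],
  ∂[1,4,6] = [4,6] − [1,6] + [1,4].
The resulting 18×12 matrix has rank 12, and its Smith normal form has invariant factors (1,1,1,1,1,1,1,1,1,1,1,2).

Computing H_k = (kernel of ∂_k) / (image of ∂_{k+1}):

  H_0: rank C_0 − rank ∂_1 = 7 − 6 = 1, and the invariant factors of ∂_1 are all 1, so H_0 ≅ Z.
  H_1: rank ker ∂_1 − rank ∂_2 = (18 − 6) − 12 = 0, and ∂_2 has invariant factor 2 > 1, so H_1 ≅ Z/2.
  H_2: rank ker ∂_2 − rank ∂_3 = (12 − 12) − 0 = 0, and there is no ∂_3, so H_2 ≅ 0.

H_0 = Z,  H_1 = Z/2,  H_2 = 0.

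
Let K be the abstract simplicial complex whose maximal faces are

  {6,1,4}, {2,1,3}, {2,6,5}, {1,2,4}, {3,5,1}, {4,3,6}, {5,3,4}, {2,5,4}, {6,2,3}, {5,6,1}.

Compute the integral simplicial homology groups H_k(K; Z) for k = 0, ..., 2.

K has 6 vertices, 15 edges, 10 triangles.
rank ∂_0 = 0, rank ∂_1 = 5 ⇒ b_0 = 6 − 0 − 5 = 1; all invariant factors of ∂_1 are 1 so no torsion. So H_0 = Z.
rank ∂_1 = 5, rank ∂_2 = 10 ⇒ b_1 = 15 − 5 − 10 = 0; ∂_2 has invariant factor(s) [2] giving torsion. So H_1 = Z/2Z.
rank ∂_2 = 10, rank ∂_3 = 0 ⇒ b_2 = 10 − 10 − 0 = 0. So H_2 = 0.

H_0 ≅ Z,  H_1 ≅ Z/2Z,  H_2 = 0.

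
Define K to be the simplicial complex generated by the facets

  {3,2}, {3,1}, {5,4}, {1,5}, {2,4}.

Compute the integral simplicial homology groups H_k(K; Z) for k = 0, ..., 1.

H_0 = Z,  H_1 = Z.

Order the vertices as 1 < 2 < 3 < 4 < 5. Listing each simplex with vertices in this order, K has dimension 1 with simplices:

  0-simplices (5): [1], [2], [3], [4], [5]
  1-simplices (5): [1,3], [1,5], [2,3], [2,4], [4,5]

Hence C_0 ≅ Z^5, C_1 ≅ Z^5.

∂_1: C_1 → C_0 is given by ∂[p,q] = [q] − [p].
As a 5×5 matrix over Z this has rank 4, with invariant factors (1,1,1,1).

From H_k ≅ ker(∂_k) / im(∂_{k+1}) we obtain:

  H_0: rank C_0 − rank ∂_1 = 5 − 4 = 1, and the invariant factors of ∂_1 are all 1, so H_0 = Z.
  H_1: rank ker ∂_1 − rank ∂_2 = (5 − 4) − 0 = 1, and there is no ∂_2, so H_1 = Z.

(K is a triangulation of the circle S^1.)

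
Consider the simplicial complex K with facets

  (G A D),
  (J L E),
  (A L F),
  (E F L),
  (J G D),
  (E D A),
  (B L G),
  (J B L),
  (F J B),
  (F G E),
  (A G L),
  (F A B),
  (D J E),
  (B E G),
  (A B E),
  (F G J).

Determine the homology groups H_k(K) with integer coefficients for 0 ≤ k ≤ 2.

H_0 = Z,  H_1 = Z^2,  H_2 = Z.

Order the vertices as A < B < D < E < F < G < J < L. Listing each simplex with vertices in this order, K has dimension 2 with simplices:

  0-simplices (8): A, B, D, E, F, G, J, L
  1-simplices (24): AB, AD, AE, AF, AG, AL, BE, BF, BG, BJ, BL, DE, DG, DJ, EF, EG, EJ, EL, FG, FJ, FL, GJ, GL, JL
  2-simplices (16): ABE, ABF, ADE, ADG, AFL, AGL, BEG, BFJ, BGL, BJL, DEJ, DGJ, EFG, EFL, EJL, FGJ

so the chain groups are C_0 ≅ Z^8, C_1 ≅ Z^24, C_2 ≅ Z^16.

∂_1: C_1 → C_0 maps an edge to its endpoints' difference, ∂[p,q] = q − p.
This gives a 8×24 integer matrix of rank 7; reducing to Smith normal form yields diagonal entries (1,1,1,1,1,1,1).

The boundary map ∂_2: C_2 → C_1 acts by ∂[p,q,r] = [q,r] − [p,r] + [p,q]. For instance
  ∂ABE = BE − AE + AB,
  ∂EJL = JL − EL + EJ.
The resulting 24×16 matrix has rank 15, and its Smith normal form has invariant factors (1,1,1,1,1,1,1,1,1,1,1,1,1,1,1).

Now H_k = ker ∂_k / im ∂_{k+1}, so:

  H_0: rank C_0 − rank ∂_1 = 8 − 7 = 1, and the invariant factors of ∂_1 are all 1, so H_0 ≅ Z.
  H_1: rank ker ∂_1 − rank ∂_2 = (24 − 7) − 15 = 2, and the invariant factors of ∂_2 are all 1, so H_1 ≅ Z^2.
  H_2: rank ker ∂_2 − rank ∂_3 = (16 − 15) − 0 = 1, and there is no ∂_3, so H_2 ≅ Z.

As a check, the Euler characteristic is 8 − 24 + 16 = 0, which agrees with 1 − 2 + 1 = 0.
(K is a triangulation of the torus T^2.)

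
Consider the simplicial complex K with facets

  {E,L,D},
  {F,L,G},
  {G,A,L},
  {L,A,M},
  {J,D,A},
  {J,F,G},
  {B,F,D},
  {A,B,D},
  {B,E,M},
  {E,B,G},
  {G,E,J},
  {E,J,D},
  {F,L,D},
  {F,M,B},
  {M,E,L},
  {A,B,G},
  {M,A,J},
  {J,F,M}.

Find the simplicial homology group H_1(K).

H_1 ≅ Z^2.

Order the vertices as A < B < D < E < F < G < J < L < M. Listing each simplex with vertices in this order, K has dimension 2 with simplices:

  0-simplices (9): A, B, D, E, F, G, J, L, M
  1-simplices (27): AB, AD, AG, AJ, AL, AM, BD, BE, BF, BG, BM, DE, DF, DJ, DL, EG, EJ, EL, EM, FG, FJ, FL, FM, GJ, GL, JM, LM
  2-simplices (18): ABD, ABG, ADJ, AGL, AJM, ALM, BDF, BEG, BEM, BFM, DEJ, DEL, DFL, EGJ, ELM, FGJ, FGL, FJM

giving chain groups C_0 ≅ Z^9, C_1 ≅ Z^27, C_2 ≅ Z^18.

The boundary map ∂_1: C_1 → C_0 is given by ∂[p,q] = [q] − [p]. For instance
  ∂FG = G − F.
As a 9×27 matrix over Z this has rank 8, with invariant factors (1,1,1,1,1,1,1,1).

∂_2: C_2 → C_1 acts by ∂[p,q,r] = [q,r] − [p,r] + [p,q]. For instance
  ∂BFM = FM − BM + BF,
  ∂ABG = BG − AG + AB.
As a 27×18 matrix over Z this has rank 17, with invariant factors (1,1,1,1,1,1,1,1,1,1,1,1,1,1,1,1,1).

Now H_k = ker ∂_k / im ∂_{k+1}, so:

  H_1: rank ker ∂_1 − rank ∂_2 = (27 − 8) − 17 = 2, and the invariant factors of ∂_2 are all 1, so H_1 ≅ Z^2.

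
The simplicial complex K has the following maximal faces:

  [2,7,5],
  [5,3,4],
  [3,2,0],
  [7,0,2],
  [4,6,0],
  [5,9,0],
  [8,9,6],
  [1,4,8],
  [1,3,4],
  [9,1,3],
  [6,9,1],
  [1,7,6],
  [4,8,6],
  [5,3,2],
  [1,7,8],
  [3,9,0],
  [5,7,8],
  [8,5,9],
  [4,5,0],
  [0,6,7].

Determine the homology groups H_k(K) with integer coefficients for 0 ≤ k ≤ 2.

Fix the vertex order 0 < 1 < 2 < 3 < 4 < 5 < 6 < 7 < 8 < 9 and write every simplex with vertices in increasing order. Then dim K = 2 and the simplices of K are:

  0-simplices (10): [0], [1], [2], [3], [4], [5], [6], [7], [8], [9]
  1-simplices (30): (30 of them)
  2-simplices (20): (20 of them)

so the chain groups are C_0 ≅ Z^10, C_1 ≅ Z^30, C_2 ≅ Z^20.

∂_1: C_1 → C_0 maps an edge to its endpoints' difference, ∂[p,q] = q − p. For instance
  ∂[1,3] = [3] − [1].
The 10×30 boundary matrix has rank 9 and Smith normal form diag(1,1,1,1,1,1,1,1,1).

The boundary map ∂_2: C_2 → C_1 sends each 2-simplex [p,q,r] to [q,r] − [p,r] + [p,q]. For instance
  ∂[2,3,5] = [3,5] − [2,5] + [2,3],
  ∂[1,6,7] = [6,7] − [1,7] + [1,6].
The 30×20 boundary matrix has rank 20 and Smith normal form diag(1,1,1,1,1,1,1,1,1,1,1,1,1,1,1,1,1,1,1,2).

Now H_k = ker ∂_k / im ∂_{k+1}, so:

  H_0: rank C_0 − rank ∂_1 = 10 − 9 = 1, and the invariant factors of ∂_1 are all 1, so H_0 = Z.
  H_1: rank ker ∂_1 − rank ∂_2 = (30 − 9) − 20 = 1, and ∂_2 has invariant factor 2 > 1, so H_1 = Z ⊕ Z/2.
  H_2: rank ker ∂_2 − rank ∂_3 = (20 − 20) − 0 = 0, and there is no ∂_3, so H_2 = 0.

(K is a triangulation of the Klein bottle.)

H_0 = Z,  H_1 = Z ⊕ Z/2,  H_2 = 0.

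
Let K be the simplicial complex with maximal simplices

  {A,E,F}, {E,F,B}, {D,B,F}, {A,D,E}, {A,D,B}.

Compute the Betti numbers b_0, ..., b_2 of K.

Fix the vertex order A < B < D < E < F and write every simplex with vertices in increasing order. Then dim K = 2 and the simplices of K are:

  0-simplices (5): A, B, D, E, F
  1-simplices (10): AB, AD, AE, AF, BD, BE, BF, DE, DF, EF
  2-simplices (5): ABD, ADE, AEF, BDF, BEF

so the chain groups are C_0 ≅ Z^5, C_1 ≅ Z^10, C_2 ≅ Z^5.

∂_1: C_1 → C_0 sends each edge [p,q] (with p < q) to q − p.
This gives a 5×10 integer matrix of rank 4; reducing to Smith normal form yields diagonal entries (1,1,1,1).

Boundary ∂_2: C_2 → C_1 acts by ∂[p,q,r] = [q,r] − [p,r] + [p,q]. For instance
  ∂AEF = EF − AF + AE,
  ∂BDF = DF − BF + BD.
The 10×5 boundary matrix has rank 5 and Smith normal form diag(1,1,1,1,1).

Reading off H_k = ker ∂_k / im ∂_{k+1}:

  H_0: rank C_0 − rank ∂_1 = 5 − 4 = 1, and the invariant factors of ∂_1 are all 1, so H_0 = Z.
  H_1: rank ker ∂_1 − rank ∂_2 = (10 − 4) − 5 = 1, and the invariant factors of ∂_2 are all 1, so H_1 = Z.
  H_2: rank ker ∂_2 − rank ∂_3 = (5 − 5) − 0 = 0, and there is no ∂_3, so H_2 = 0.

Hence the Betti numbers are b_0 = 1, b_1 = 1, b_2 = 0.

b_0 = 1, b_1 = 1, b_2 = 0.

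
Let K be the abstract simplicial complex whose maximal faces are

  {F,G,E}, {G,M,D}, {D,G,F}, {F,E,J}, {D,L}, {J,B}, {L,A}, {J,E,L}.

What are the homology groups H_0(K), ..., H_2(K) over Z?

K has 9 vertices, 14 edges, 5 triangles.
rank ∂_0 = 0, rank ∂_1 = 8 ⇒ b_0 = 9 − 0 − 8 = 1; all invariant factors of ∂_1 are 1 so no torsion. So H_0 = Z.
rank ∂_1 = 8, rank ∂_2 = 5 ⇒ b_1 = 14 − 8 − 5 = 1; all invariant factors of ∂_2 are 1 so no torsion. So H_1 = Z.
rank ∂_2 = 5, rank ∂_3 = 0 ⇒ b_2 = 5 − 5 − 0 = 0. So H_2 = 0.

H_0 = Z,  H_1 = Z,  H_2 = 0.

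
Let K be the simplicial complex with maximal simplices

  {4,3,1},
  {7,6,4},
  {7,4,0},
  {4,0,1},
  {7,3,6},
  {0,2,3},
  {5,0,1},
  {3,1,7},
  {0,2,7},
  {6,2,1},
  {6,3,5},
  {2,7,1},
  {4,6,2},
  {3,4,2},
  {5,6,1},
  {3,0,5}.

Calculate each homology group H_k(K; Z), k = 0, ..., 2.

H_0 ≅ Z,  H_1 ≅ Z^2,  H_2 ≅ Z.

Order the vertices as 0 < 1 < 2 < 3 < 4 < 5 < 6 < 7. Listing each simplex with vertices in this order, K has dimension 2 with simplices:

  0-simplices (8): [0], [1], [2], [3], [4], [5], [6], [7]
  1-simplices (24): (24 of them)
  2-simplices (16): [0,1,4], [0,1,5], [0,2,3], [0,2,7], [0,3,5], [0,4,7], [1,2,6], [1,2,7], [1,3,4], [1,3,7], [1,5,6], [2,3,4], [2,4,6], [3,5,6], [3,6,7], [4,6,7]

Hence C_0 ≅ Z^8, C_1 ≅ Z^24, C_2 ≅ Z^16.

The boundary map ∂_1: C_1 → C_0 is given by ∂[p,q] = [q] − [p]. For instance
  ∂[0,5] = [5] − [0].
As a 8×24 matrix over Z this has rank 7, with invariant factors (1,1,1,1,1,1,1).

Boundary ∂_2: C_2 → C_1 maps a triangle to the signed sum of its edges. For instance
  ∂[4,6,7] = [6,7] − [4,7] + [4,6],
  ∂[1,2,7] = [2,7] − [1,7] + [1,2].
This gives a 24×16 integer matrix of rank 15; reducing to Smith normal form yields diagonal entries (1,1,1,1,1,1,1,1,1,1,1,1,1,1,1).

Computing H_k = (kernel of ∂_k) / (image of ∂_{k+1}):

  H_0: rank C_0 − rank ∂_1 = 8 − 7 = 1, and the invariant factors of ∂_1 are all 1, so H_0 = Z.
  H_1: rank ker ∂_1 − rank ∂_2 = (24 − 7) − 15 = 2, and the invariant factors of ∂_2 are all 1, so H_1 = Z^2.
  H_2: rank ker ∂_2 − rank ∂_3 = (16 − 15) − 0 = 1, and there is no ∂_3, so H_2 = Z.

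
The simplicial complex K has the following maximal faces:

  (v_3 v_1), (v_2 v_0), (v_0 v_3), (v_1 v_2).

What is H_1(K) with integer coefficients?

Take the total order v_0 < v_1 < v_2 < v_3 on the vertex set. Then K (dimension 1) consists of the simplices:

  0-simplices (4): [v_0], [v_1], [v_2], [v_3]
  1-simplices (4): [v_0,v_2], [v_0,v_3], [v_1,v_2], [v_1,v_3]

Hence C_0 ≅ Z^4, C_1 ≅ Z^4.

Boundary ∂_1: C_1 → C_0 is given by ∂[p,q] = [q] − [p].
This gives a 4×4 integer matrix of rank 3; reducing to Smith normal form yields diagonal entries (1,1,1).

Now H_k = ker ∂_k / im ∂_{k+1}, so:

  H_1: rank ker ∂_1 − rank ∂_2 = (4 − 3) − 0 = 1, and there is no ∂_2, so H_1 = Z.

H_1 ≅ Z.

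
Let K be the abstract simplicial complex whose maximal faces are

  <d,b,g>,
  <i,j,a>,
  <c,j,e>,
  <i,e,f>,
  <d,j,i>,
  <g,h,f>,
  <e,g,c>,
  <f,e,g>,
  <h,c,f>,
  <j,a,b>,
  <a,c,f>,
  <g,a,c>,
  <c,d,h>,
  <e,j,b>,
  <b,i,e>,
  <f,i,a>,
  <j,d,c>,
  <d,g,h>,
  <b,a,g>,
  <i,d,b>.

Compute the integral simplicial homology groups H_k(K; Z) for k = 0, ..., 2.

Take the total order a < b < c < d < e < f < g < h < i < j on the vertex set. Then K (dimension 2) consists of the simplices:

  0-simplices (10): a, b, c, d, e, f, g, h, i, j
  1-simplices (30): ab, ac, af, ag, ai, aj, bd, be, bg, bi, bj, cd, ce, cf, cg, ch, cj, dg, dh, di, dj, ef, eg, ei, ej, fg, fh, fi, gh, ij
  2-simplices (20): abg, abj, acf, acg, afi, aij, bdg, bdi, bei, bej, cdh, cdj, ceg, cej, cfh, dgh, dij, efg, efi, fgh

so the chain groups are C_0 ≅ Z^10, C_1 ≅ Z^30, C_2 ≅ Z^20.

The boundary map ∂_1: C_1 → C_0 sends each edge [p,q] (with p < q) to q − p.
The resulting 10×30 matrix has rank 9, and its Smith normal form has invariant factors (1,1,1,1,1,1,1,1,1).

∂_2: C_2 → C_1 sends each 2-simplex [p,q,r] to [q,r] − [p,r] + [p,q]. For instance
  ∂afi = fi − ai + af,
  ∂dij = ij − dj + di.
This gives a 30×20 integer matrix of rank 20; reducing to Smith normal form yields diagonal entries (1,1,1,1,1,1,1,1,1,1,1,1,1,1,1,1,1,1,1,2).

Computing H_k = (kernel of ∂_k) / (image of ∂_{k+1}):

  H_0: rank C_0 − rank ∂_1 = 10 − 9 = 1, and the invariant factors of ∂_1 are all 1, so H_0 ≅ Z.
  H_1: rank ker ∂_1 − rank ∂_2 = (30 − 9) − 20 = 1, and ∂_2 has invariant factor 2 > 1, so H_1 ≅ Z ⊕ Z/2Z.
  H_2: rank ker ∂_2 − rank ∂_3 = (20 − 20) − 0 = 0, and there is no ∂_3, so H_2 ≅ 0.

H_0 = Z,  H_1 = Z ⊕ Z/2Z,  H_2 = 0.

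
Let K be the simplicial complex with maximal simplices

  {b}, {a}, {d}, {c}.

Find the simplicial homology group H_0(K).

H_0 = Z^4.

Take the total order a < b < c < d on the vertex set. Then K (dimension 0) consists of the simplices:

  0-simplices (4): a, b, c, d

giving chain groups C_0 ≅ Z^4.

Now H_k = ker ∂_k / im ∂_{k+1}, so:

  H_0: rank C_0 − rank ∂_1 = 4 − 0 = 4, and there is no ∂_1, so H_0 = Z^4.

(K is a triangulation of a set of 4 points.)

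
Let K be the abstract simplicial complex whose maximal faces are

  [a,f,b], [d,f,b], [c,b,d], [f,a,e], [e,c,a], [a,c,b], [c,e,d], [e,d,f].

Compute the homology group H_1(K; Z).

We work with the vertex ordering a < b < c < d < e < f. The simplices of K, each written with vertices in increasing order, are:

  0-simplices (6): a, b, c, d, e, f
  1-simplices (12): ab, ac, ae, af, bc, bd, bf, cd, ce, de, df, ef
  2-simplices (8): abc, abf, ace, aef, bcd, bdf, cde, def

giving chain groups C_0 ≅ Z^6, C_1 ≅ Z^12, C_2 ≅ Z^8.

The boundary map ∂_1: C_1 → C_0 maps an edge to its endpoints' difference, ∂[p,q] = q − p. For instance
  ∂cd = d − c.
As a 6×12 matrix over Z this has rank 5, with invariant factors (1,1,1,1,1).

Boundary ∂_2: C_2 → C_1 acts by ∂[p,q,r] = [q,r] − [p,r] + [p,q]. For instance
  ∂abc = bc − ac + ab,
  ∂bdf = df − bf + bd.
As a 12×8 matrix over Z this has rank 7, with invariant factors (1,1,1,1,1,1,1).

Reading off H_k = ker ∂_k / im ∂_{k+1}:

  H_1: rank ker ∂_1 − rank ∂_2 = (12 − 5) − 7 = 0, and the invariant factors of ∂_2 are all 1, so H_1 = 0.

(K is a triangulation of the 2-sphere S^2.)

H_1 ≅ 0.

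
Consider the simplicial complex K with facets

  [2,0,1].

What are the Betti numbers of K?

Take the total order 0 < 1 < 2 on the vertex set. Then K (dimension 2) consists of the simplices:

  0-simplices (3): [0], [1], [2]
  1-simplices (3): [0,1], [0,2], [1,2]
  2-simplices (1): [0,1,2]

Hence C_0 ≅ Z^3, C_1 ≅ Z^3, C_2 ≅ Z^1.

∂_1: C_1 → C_0 maps an edge to its endpoints' difference, ∂[p,q] = q − p.
This gives a 3×3 integer matrix of rank 2; reducing to Smith normal form yields diagonal entries (1,1).

Boundary ∂_2: C_2 → C_1 sends each 2-simplex [p,q,r] to [q,r] − [p,r] + [p,q]. For instance
  ∂[0,1,2] = [1,2] − [0,2] + [0,1].
The 3×1 boundary matrix has rank 1 and Smith normal form diag(1).

Computing H_k = (kernel of ∂_k) / (image of ∂_{k+1}):

  H_0: rank C_0 − rank ∂_1 = 3 − 2 = 1, and the invariant factors of ∂_1 are all 1, so H_0 = Z.
  H_1: rank ker ∂_1 − rank ∂_2 = (3 − 2) − 1 = 0, and the invariant factors of ∂_2 are all 1, so H_1 = 0.
  H_2: rank ker ∂_2 − rank ∂_3 = (1 − 1) − 0 = 0, and there is no ∂_3, so H_2 = 0.

As a check, the Euler characteristic is 3 − 3 + 1 = 1, which agrees with 1 − 0 + 0 = 1.

Hence the Betti numbers are b_0 = 1, b_1 = 0, b_2 = 0.

b_0 = 1, b_1 = 0, b_2 = 0.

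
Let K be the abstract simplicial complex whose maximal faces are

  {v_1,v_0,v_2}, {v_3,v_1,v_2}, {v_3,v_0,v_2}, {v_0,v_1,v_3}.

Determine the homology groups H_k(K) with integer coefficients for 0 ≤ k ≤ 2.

H_0 ≅ Z,  H_1 = 0,  H_2 ≅ Z.

Fix the vertex order v_0 < v_1 < v_2 < v_3 and write every simplex with vertices in increasing order. Then dim K = 2 and the simplices of K are:

  0-simplices (4): [v_0], [v_1], [v_2], [v_3]
  1-simplices (6): [v_0,v_1], [v_0,v_2], [v_0,v_3], [v_1,v_2], [v_1,v_3], [v_2,v_3]
  2-simplices (4): [v_0,v_1,v_2], [v_0,v_1,v_3], [v_0,v_2,v_3], [v_1,v_2,v_3]

Hence C_0 ≅ Z^4, C_1 ≅ Z^6, C_2 ≅ Z^4.

∂_1: C_1 → C_0 maps an edge to its endpoints' difference, ∂[p,q] = q − p.
As a 4×6 matrix over Z this has rank 3, with invariant factors (1,1,1).

∂_2: C_2 → C_1 sends each 2-simplex [p,q,r] to [q,r] − [p,r] + [p,q]. For instance
  ∂[v_1,v_2,v_3] = [v_2,v_3] − [v_1,v_3] + [v_1,v_2],
  ∂[v_0,v_1,v_3] = [v_1,v_3] − [v_0,v_3] + [v_0,v_1].
This gives a 6×4 integer matrix of rank 3; reducing to Smith normal form yields diagonal entries (1,1,1).

Now H_k = ker ∂_k / im ∂_{k+1}, so:

  H_0: rank C_0 − rank ∂_1 = 4 − 3 = 1, and the invariant factors of ∂_1 are all 1, so H_0 = Z.
  H_1: rank ker ∂_1 − rank ∂_2 = (6 − 3) − 3 = 0, and the invariant factors of ∂_2 are all 1, so H_1 = 0.
  H_2: rank ker ∂_2 − rank ∂_3 = (4 − 3) − 0 = 1, and there is no ∂_3, so H_2 = Z.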